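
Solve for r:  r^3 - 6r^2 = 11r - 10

r = -2 or r = 0.6834 or r = 7.3166

Rearrange: r^3 - 6r^2 - 11r + 10 = 0.
Possible rational roots are divisors of 10. Testing r = -2 gives 0, so (r + 2) is a factor.
Divide: r^3 - 6r^2 - 11r + 10 = (r + 2)(r^2 - 8r + 5).
Apply the quadratic formula to r^2 - 8r + 5 = 0: r = (8 +/- sqrt(44))/2, i.e. r ~= 7.3166 or r ~= 0.6834.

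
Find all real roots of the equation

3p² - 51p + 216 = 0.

Factor: 3(p - 8)(p - 9) = 0.
So p = 8 or p = 9.

p = 8 or p = 9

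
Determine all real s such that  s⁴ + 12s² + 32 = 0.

Let u = s². The equation becomes u² + 12u + 32 = 0.
Factor: (u + 4)(u + 8) = 0, so u = -4 or u = -8.
s² = -4 < 0 has no real solution.
s² = -8 < 0 has no real solution.

No real solutions.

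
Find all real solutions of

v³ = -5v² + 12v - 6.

v = -6.873 or v = 0.873 or v = 1

Rearrange: v³ + 5v² - 12v + 6 = 0.
Possible rational roots are divisors of 6. Testing v = 1 gives 0, so (v - 1) is a factor.
Divide: v³ + 5v² - 12v + 6 = (v - 1)(v² + 6v - 6).
Apply the quadratic formula to v² + 6v - 6 = 0: v = (-6 ± √60)/2, i.e. v ≈ 0.873 or v ≈ -6.873.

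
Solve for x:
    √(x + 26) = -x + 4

Square both sides: x + 26 = (-x + 4)².
Expand and rearrange: x² - 9x - 10 = 0.
Solving gives x = 10 or x = -1.
Check each candidate in the original equation:
  x = 10: √(36) = 6, while -x + 4 = -6 — extraneous.
  x = -1: √(25) = 5, while -x + 4 = 5 — valid.

x = -1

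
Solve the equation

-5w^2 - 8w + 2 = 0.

w = -1.8198 or w = 0.2198

Discriminant: (-8)^2 - 4*(-5)*2 = 104.
Quadratic formula: w = (8 +/- sqrt(104)) / (-10).
So w = -sqrt(26)/5 - 4/5 ~= -1.8198 or w = -4/5 + sqrt(26)/5 ~= 0.2198.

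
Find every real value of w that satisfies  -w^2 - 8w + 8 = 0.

w = -8.899 or w = 0.899

Discriminant: (-8)^2 - 4*(-1)*8 = 96.
Quadratic formula: w = (8 +/- sqrt(96)) / (-2).
So w = -2*sqrt(6) - 4 ~= -8.899 or w = -4 + 2*sqrt(6) ~= 0.899.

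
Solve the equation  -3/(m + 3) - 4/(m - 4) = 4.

Multiply both sides by (m + 3)(m - 4):
-3(m - 4) - 4(m + 3) = 4(m + 3)(m - 4).
Expand and collect terms: 4m^2 + 3m - 48 = 0.
By the quadratic formula, m = (-3 +/- sqrt(777)) / 8, so m ~= 3.1093 or m ~= -3.8593.
Neither value makes a denominator zero (m != -3, m != 4), so both are valid.

m = -3.8593 or m = 3.1093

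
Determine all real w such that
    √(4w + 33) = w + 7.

Square both sides: 4w + 33 = (w + 7)².
Expand and rearrange: w² + 10w + 16 = 0.
Solving gives w = -2 or w = -8.
Check each candidate in the original equation:
  w = -2: √(25) = 5, while w + 7 = 5 — valid.
  w = -8: √(1) = 1, while w + 7 = -1 — extraneous.

w = -2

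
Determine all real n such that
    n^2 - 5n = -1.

n = 0.2087 or n = 4.7913

Rearrange to standard form: n^2 - 5n + 1 = 0.
Discriminant: (-5)^2 - 4*1*1 = 21.
Quadratic formula: n = (5 +/- sqrt(21)) / 2.
So n = sqrt(21)/2 + 5/2 ~= 4.7913 or n = 5/2 - sqrt(21)/2 ~= 0.2087.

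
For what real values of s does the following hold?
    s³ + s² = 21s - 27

Rearrange: s³ + s² - 21s + 27 = 0.
Possible rational roots are divisors of 27. Testing s = 3 gives 0, so (s - 3) is a factor.
Divide: s³ + s² - 21s + 27 = (s - 3)(s² + 4s - 9).
Apply the quadratic formula to s² + 4s - 9 = 0: s = (-4 ± √52)/2, i.e. s ≈ 1.6056 or s ≈ -5.6056.

s = -5.6056 or s = 1.6056 or s = 3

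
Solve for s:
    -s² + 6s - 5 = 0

Factor: -1(s - 1)(s - 5) = 0.
So s = 1 or s = 5.

s = 1 or s = 5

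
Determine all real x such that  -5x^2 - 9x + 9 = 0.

Discriminant: (-9)^2 - 4*(-5)*9 = 261.
Quadratic formula: x = (9 +/- sqrt(261)) / (-10).
So x = -3*sqrt(29)/10 - 9/10 ~= -2.5155 or x = -9/10 + 3*sqrt(29)/10 ~= 0.7155.

x = -2.5155 or x = 0.7155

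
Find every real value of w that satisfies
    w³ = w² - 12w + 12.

w = 1

Rearrange: w³ - w² + 12w - 12 = 0.
Possible rational roots are divisors of -12. Testing w = 1 gives 0, so (w - 1) is a factor.
Divide: w³ - w² + 12w - 12 = (w - 1)(w² + 12).
The quadratic w² + 12 has discriminant -48 < 0, so no further real roots.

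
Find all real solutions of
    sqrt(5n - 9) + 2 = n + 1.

n = 2 or n = 5

Isolate the radical: sqrt(5n - 9) = n - 1.
Square both sides: 5n - 9 = (n - 1)^2.
Expand and rearrange: n^2 - 7n + 10 = 0.
Solving gives n = 5 or n = 2.
Check each candidate in the original equation:
  n = 5: sqrt(16) = 4, while n - 1 = 4 — valid.
  n = 2: sqrt(1) = 1, while n - 1 = 1 — valid.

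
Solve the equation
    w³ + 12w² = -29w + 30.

Rearrange: w³ + 12w² + 29w - 30 = 0.
Possible rational roots are divisors of -30. Testing w = -5 gives 0, so (w + 5) is a factor.
Divide: w³ + 12w² + 29w - 30 = (w + 5)(w² + 7w - 6).
Apply the quadratic formula to w² + 7w - 6 = 0: w = (-7 ± √73)/2, i.e. w ≈ 0.772 or w ≈ -7.772.

w = -7.772 or w = -5 or w = 0.772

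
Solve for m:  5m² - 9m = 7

m = -0.5866 or m = 2.3866

Rearrange to standard form: 5m² - 9m - 7 = 0.
Discriminant: (-9)² − 4·5·(-7) = 221.
Quadratic formula: m = (9 ± √221) / 10.
So m = 9/10 + √(221)/10 ≈ 2.3866 or m = 9/10 - √(221)/10 ≈ -0.5866.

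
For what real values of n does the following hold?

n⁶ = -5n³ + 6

n = -1.8171 or n = 1

Let u = n³. The equation becomes u² + 5u - 6 = 0.
Factor: (u + 6)(u - 1) = 0, so u = -6 or u = 1.
n³ = -6 gives n = -∛(6) ≈ -1.8171.
n³ = 1 gives n = 1.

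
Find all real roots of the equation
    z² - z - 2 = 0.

z = -1 or z = 2

Factor: (z + 1)(z - 2) = 0.
So z = -1 or z = 2.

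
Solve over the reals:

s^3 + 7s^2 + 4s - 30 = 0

s = -5 or s = -3.6458 or s = 1.6458

Possible rational roots are divisors of -30. Testing s = -5 gives 0, so (s + 5) is a factor.
Divide: s^3 + 7s^2 + 4s - 30 = (s + 5)(s^2 + 2s - 6).
Apply the quadratic formula to s^2 + 2s - 6 = 0: s = (-2 +/- sqrt(28))/2, i.e. s ~= 1.6458 or s ~= -3.6458.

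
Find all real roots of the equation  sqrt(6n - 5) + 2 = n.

Isolate the radical: sqrt(6n - 5) = n - 2.
Square both sides: 6n - 5 = (n - 2)^2.
Expand and rearrange: n^2 - 10n + 9 = 0.
Solving gives n = 9 or n = 1.
Check each candidate in the original equation:
  n = 9: sqrt(49) = 7, while n - 2 = 7 — valid.
  n = 1: sqrt(1) = 1, while n - 2 = -1 — extraneous.

n = 9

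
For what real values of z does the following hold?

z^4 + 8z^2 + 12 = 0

No real solutions.

Let u = z^2. The equation becomes u^2 + 8u + 12 = 0.
Factor: (u + 6)(u + 2) = 0, so u = -6 or u = -2.
z^2 = -6 < 0 has no real solution.
z^2 = -2 < 0 has no real solution.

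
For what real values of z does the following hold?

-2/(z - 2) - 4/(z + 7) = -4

Multiply both sides by (z - 2)(z + 7):
-2(z + 7) - 4(z - 2) = -4(z - 2)(z + 7).
Expand and collect terms: -4z^2 - 14z + 62 = 0.
By the quadratic formula, z = (14 +/- sqrt(1188)) / -8, so z ~= -6.0584 or z ~= 2.5584.
Neither value makes a denominator zero (z != 2, z != -7), so both are valid.

z = -6.0584 or z = 2.5584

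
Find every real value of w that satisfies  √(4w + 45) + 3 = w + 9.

Isolate the radical: √(4w + 45) = w + 6.
Square both sides: 4w + 45 = (w + 6)².
Expand and rearrange: w² + 8w - 9 = 0.
Solving gives w = 1 or w = -9.
Check each candidate in the original equation:
  w = 1: √(49) = 7, while w + 6 = 7 — valid.
  w = -9: √(9) = 3, while w + 6 = -3 — extraneous.

w = 1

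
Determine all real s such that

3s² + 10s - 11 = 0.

s = -4.2053 or s = 0.8719

Discriminant: (10)² − 4·3·(-11) = 232.
Quadratic formula: s = (-10 ± √232) / 6.
So s = -5/3 + √(58)/3 ≈ 0.8719 or s = -√(58)/3 - 5/3 ≈ -4.2053.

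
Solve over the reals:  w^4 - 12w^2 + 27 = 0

w = -3 or w = -1.7321 or w = 1.7321 or w = 3

Let u = w^2. The equation becomes u^2 - 12u + 27 = 0.
Factor: (u - 3)(u - 9) = 0, so u = 3 or u = 9.
w^2 = 3 gives w = +/-sqrt(3) ~= +/-1.7321.
w^2 = 9 gives w = +/-3.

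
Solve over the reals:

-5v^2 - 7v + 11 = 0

v = -2.3401 or v = 0.9401

Discriminant: (-7)^2 - 4*(-5)*11 = 269.
Quadratic formula: v = (7 +/- sqrt(269)) / (-10).
So v = -sqrt(269)/10 - 7/10 ~= -2.3401 or v = -7/10 + sqrt(269)/10 ~= 0.9401.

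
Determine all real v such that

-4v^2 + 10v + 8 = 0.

v = -0.6375 or v = 3.1375

Discriminant: (10)^2 - 4*(-4)*8 = 228.
Quadratic formula: v = (-10 +/- sqrt(228)) / (-8).
So v = 5/4 - sqrt(57)/4 ~= -0.6375 or v = 5/4 + sqrt(57)/4 ~= 3.1375.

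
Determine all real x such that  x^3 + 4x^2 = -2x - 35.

Rearrange: x^3 + 4x^2 + 2x + 35 = 0.
Possible rational roots are divisors of 35. Testing x = -5 gives 0, so (x + 5) is a factor.
Divide: x^3 + 4x^2 + 2x + 35 = (x + 5)(x^2 - x + 7).
The quadratic x^2 - x + 7 has discriminant -27 < 0, so no further real roots.

x = -5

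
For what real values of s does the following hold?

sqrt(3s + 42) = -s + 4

Square both sides: 3s + 42 = (-s + 4)^2.
Expand and rearrange: s^2 - 11s - 26 = 0.
Solving gives s = 13 or s = -2.
Check each candidate in the original equation:
  s = 13: sqrt(81) = 9, while -s + 4 = -9 — extraneous.
  s = -2: sqrt(36) = 6, while -s + 4 = 6 — valid.

s = -2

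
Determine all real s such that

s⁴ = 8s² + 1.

s = -2.8501 or s = 2.8501

Let u = s². The equation becomes u² - 8u - 1 = 0.
By the quadratic formula, u = 4 + √(17) or u = 4 - √(17).
s² = 4 + √(17) gives s = ±√(4 + √(17)) ≈ ±2.8501.
s² = 4 - √(17) < 0 has no real solution.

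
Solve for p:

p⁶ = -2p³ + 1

Let u = p³. The equation becomes u² + 2u - 1 = 0.
By the quadratic formula, u = -1 + √(2) or u = -√(2) - 1.
p³ = -1 + √(2) gives p = ∛(-1 + √(2)) ≈ 0.7454.
p³ = -√(2) - 1 gives p = -∛(1 + √(2)) ≈ -1.3415.

p = -1.3415 or p = 0.7454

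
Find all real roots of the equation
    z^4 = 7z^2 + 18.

z = -3 or z = 3

Let u = z^2. The equation becomes u^2 - 7u - 18 = 0.
Factor: (u + 2)(u - 9) = 0, so u = -2 or u = 9.
z^2 = -2 < 0 has no real solution.
z^2 = 9 gives z = +/-3.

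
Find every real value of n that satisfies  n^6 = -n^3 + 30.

n = -1.8171 or n = 1.71

Let u = n^3. The equation becomes u^2 + u - 30 = 0.
Factor: (u + 6)(u - 5) = 0, so u = -6 or u = 5.
n^3 = -6 gives n = -(6)^(1/3) ~= -1.8171.
n^3 = 5 gives n = (5)^(1/3) ~= 1.71.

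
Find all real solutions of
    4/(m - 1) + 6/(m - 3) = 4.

m = 1.5 or m = 5

Multiply both sides by (m - 1)(m - 3):
4(m - 3) + 6(m - 1) = 4(m - 1)(m - 3).
Expand and collect terms: 4m^2 - 26m + 30 = 0.
Factor or apply the quadratic formula: m = 5 or m = 1.5.
Neither value makes a denominator zero (m != 1, m != 3), so both are valid.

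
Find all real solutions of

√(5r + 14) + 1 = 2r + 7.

Isolate the radical: √(5r + 14) = 2r + 6.
Square both sides: 5r + 14 = (2r + 6)².
Expand and rearrange: 4r² + 19r + 22 = 0.
Solving gives r = -2 or r = -2.75.
Check each candidate in the original equation:
  r = -2: √(4) = 2, while 2r + 6 = 2 — valid.
  r = -2.75: √(0.25) = 0.5, while 2r + 6 = 0.5 — valid.

r = -2.75 or r = -2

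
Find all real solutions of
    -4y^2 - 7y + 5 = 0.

y = -2.2947 or y = 0.5447

Discriminant: (-7)^2 - 4*(-4)*5 = 129.
Quadratic formula: y = (7 +/- sqrt(129)) / (-8).
So y = -sqrt(129)/8 - 7/8 ~= -2.2947 or y = -7/8 + sqrt(129)/8 ~= 0.5447.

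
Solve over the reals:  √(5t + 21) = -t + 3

t = -1

Square both sides: 5t + 21 = (-t + 3)².
Expand and rearrange: t² - 11t - 12 = 0.
Solving gives t = 12 or t = -1.
Check each candidate in the original equation:
  t = 12: √(81) = 9, while -t + 3 = -9 — extraneous.
  t = -1: √(16) = 4, while -t + 3 = 4 — valid.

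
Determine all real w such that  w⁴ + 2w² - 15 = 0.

w = -1.7321 or w = 1.7321

Let u = w². The equation becomes u² + 2u - 15 = 0.
Factor: (u - 3)(u + 5) = 0, so u = 3 or u = -5.
w² = 3 gives w = ±√(3) ≈ ±1.7321.
w² = -5 < 0 has no real solution.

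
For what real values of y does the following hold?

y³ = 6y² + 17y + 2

y = -2 or y = -0.1231 or y = 8.1231

Rearrange: y³ - 6y² - 17y - 2 = 0.
Possible rational roots are divisors of -2. Testing y = -2 gives 0, so (y + 2) is a factor.
Divide: y³ - 6y² - 17y - 2 = (y + 2)(y² - 8y - 1).
Apply the quadratic formula to y² - 8y - 1 = 0: y = (8 ± √68)/2, i.e. y ≈ 8.1231 or y ≈ -0.1231.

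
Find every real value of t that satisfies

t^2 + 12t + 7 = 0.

t = -11.3852 or t = -0.6148

Discriminant: (12)^2 - 4*1*7 = 116.
Quadratic formula: t = (-12 +/- sqrt(116)) / 2.
So t = -6 + sqrt(29) ~= -0.6148 or t = -6 - sqrt(29) ~= -11.3852.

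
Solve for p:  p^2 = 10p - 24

Bring every term to one side: p^2 - 10p + 24 = 0.
Factor: (p - 4)(p - 6) = 0.
So p = 4 or p = 6.

p = 4 or p = 6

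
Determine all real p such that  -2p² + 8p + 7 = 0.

p = -0.7386 or p = 4.7386

Discriminant: (8)² − 4·(-2)·7 = 120.
Quadratic formula: p = (-8 ± √120) / (-4).
So p = 2 - √(30)/2 ≈ -0.7386 or p = 2 + √(30)/2 ≈ 4.7386.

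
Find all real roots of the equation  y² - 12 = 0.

y = -3.4641 or y = 3.4641

Discriminant: (0)² − 4·1·(-12) = 48.
Quadratic formula: y = (0 ± √48) / 2.
So y = 2·√(3) ≈ 3.4641 or y = -2·√(3) ≈ -3.4641.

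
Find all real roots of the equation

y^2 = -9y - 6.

Rearrange to standard form: y^2 + 9y + 6 = 0.
Discriminant: (9)^2 - 4*1*6 = 57.
Quadratic formula: y = (-9 +/- sqrt(57)) / 2.
So y = -9/2 + sqrt(57)/2 ~= -0.7251 or y = -9/2 - sqrt(57)/2 ~= -8.2749.

y = -8.2749 or y = -0.7251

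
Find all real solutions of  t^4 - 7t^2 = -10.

Let u = t^2. The equation becomes u^2 - 7u + 10 = 0.
Factor: (u - 2)(u - 5) = 0, so u = 2 or u = 5.
t^2 = 2 gives t = +/-sqrt(2) ~= +/-1.4142.
t^2 = 5 gives t = +/-sqrt(5) ~= +/-2.2361.

t = -2.2361 or t = -1.4142 or t = 1.4142 or t = 2.2361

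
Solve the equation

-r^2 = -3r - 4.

Bring every term to one side: -r^2 + 3r + 4 = 0.
Factor: -1(r + 1)(r - 4) = 0.
So r = -1 or r = 4.

r = -1 or r = 4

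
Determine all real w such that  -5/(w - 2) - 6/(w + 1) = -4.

Multiply both sides by (w - 2)(w + 1):
-5(w + 1) - 6(w - 2) = -4(w - 2)(w + 1).
Expand and collect terms: -4w² + 15w + 1 = 0.
By the quadratic formula, w = (-15 ± √241) / -8, so w ≈ -0.0655 or w ≈ 3.8155.
Neither value makes a denominator zero (w ≠ 2, w ≠ -1), so both are valid.

w = -0.0655 or w = 3.8155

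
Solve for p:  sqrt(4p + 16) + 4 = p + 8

p = -4 or p = 0

Isolate the radical: sqrt(4p + 16) = p + 4.
Square both sides: 4p + 16 = (p + 4)^2.
Expand and rearrange: p^2 + 4p = 0.
Solving gives p = 0 or p = -4.
Check each candidate in the original equation:
  p = 0: sqrt(16) = 4, while p + 4 = 4 — valid.
  p = -4: sqrt(0) = 0, while p + 4 = 0 — valid.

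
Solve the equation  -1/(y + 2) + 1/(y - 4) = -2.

y = -1.4495 or y = 3.4495

Multiply both sides by (y + 2)(y - 4):
-(y - 4) + (y + 2) = -2(y + 2)(y - 4).
Expand and collect terms: -2y^2 + 4y + 10 = 0.
By the quadratic formula, y = (-4 +/- sqrt(96)) / -4, so y ~= -1.4495 or y ~= 3.4495.
Neither value makes a denominator zero (y != -2, y != 4), so both are valid.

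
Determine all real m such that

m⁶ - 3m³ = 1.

Let u = m³. The equation becomes u² - 3u - 1 = 0.
By the quadratic formula, u = 3/2 + √(13)/2 or u = 3/2 - √(13)/2.
m³ = 3/2 + √(13)/2 gives m = ∛(3/2 + √(13)/2) ≈ 1.4892.
m³ = 3/2 - √(13)/2 gives m = -∛(-3/2 + √(13)/2) ≈ -0.6715.

m = -0.6715 or m = 1.4892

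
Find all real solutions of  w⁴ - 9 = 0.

w = -1.7321 or w = 1.7321

Let u = w². The equation becomes u² - 9 = 0.
Factor: (u - 3)(u + 3) = 0, so u = 3 or u = -3.
w² = 3 gives w = ±√(3) ≈ ±1.7321.
w² = -3 < 0 has no real solution.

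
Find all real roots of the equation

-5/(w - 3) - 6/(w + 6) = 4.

Multiply both sides by (w - 3)(w + 6):
-5(w + 6) - 6(w - 3) = 4(w - 3)(w + 6).
Expand and collect terms: 4w² + 23w - 60 = 0.
By the quadratic formula, w = (-23 ± √1489) / 8, so w ≈ 1.9484 or w ≈ -7.6984.
Neither value makes a denominator zero (w ≠ 3, w ≠ -6), so both are valid.

w = -7.6984 or w = 1.9484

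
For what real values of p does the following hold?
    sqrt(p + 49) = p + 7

p = 0

Square both sides: p + 49 = (p + 7)^2.
Expand and rearrange: p^2 + 13p = 0.
Solving gives p = 0 or p = -13.
Check each candidate in the original equation:
  p = 0: sqrt(49) = 7, while p + 7 = 7 — valid.
  p = -13: sqrt(36) = 6, while p + 7 = -6 — extraneous.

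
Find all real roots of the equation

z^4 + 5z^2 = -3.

Let u = z^2. The equation becomes u^2 + 5u + 3 = 0.
By the quadratic formula, u = -5/2 + sqrt(13)/2 or u = -5/2 - sqrt(13)/2.
z^2 = -5/2 + sqrt(13)/2 < 0 has no real solution.
z^2 = -5/2 - sqrt(13)/2 < 0 has no real solution.

No real solutions.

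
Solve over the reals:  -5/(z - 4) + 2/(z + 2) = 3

Multiply both sides by (z - 4)(z + 2):
-5(z + 2) + 2(z - 4) = 3(z - 4)(z + 2).
Expand and collect terms: 3z² - 3z - 6 = 0.
Factor or apply the quadratic formula: z = 2 or z = -1.
Neither value makes a denominator zero (z ≠ 4, z ≠ -2), so both are valid.

z = -1 or z = 2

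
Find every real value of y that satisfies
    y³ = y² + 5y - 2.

y = -2 or y = 0.382 or y = 2.618

Rearrange: y³ - y² - 5y + 2 = 0.
Possible rational roots are divisors of 2. Testing y = -2 gives 0, so (y + 2) is a factor.
Divide: y³ - y² - 5y + 2 = (y + 2)(y² - 3y + 1).
Apply the quadratic formula to y² - 3y + 1 = 0: y = (3 ± √5)/2, i.e. y ≈ 2.618 or y ≈ 0.382.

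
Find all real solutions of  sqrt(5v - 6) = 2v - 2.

Square both sides: 5v - 6 = (2v - 2)^2.
Expand and rearrange: 4v^2 - 13v + 10 = 0.
Solving gives v = 2 or v = 1.25.
Check each candidate in the original equation:
  v = 2: sqrt(4) = 2, while 2v - 2 = 2 — valid.
  v = 1.25: sqrt(0.25) = 0.5, while 2v - 2 = 0.5 — valid.

v = 1.25 or v = 2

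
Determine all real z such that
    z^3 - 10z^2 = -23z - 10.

Rearrange: z^3 - 10z^2 + 23z + 10 = 0.
Possible rational roots are divisors of 10. Testing z = 5 gives 0, so (z - 5) is a factor.
Divide: z^3 - 10z^2 + 23z + 10 = (z - 5)(z^2 - 5z - 2).
Apply the quadratic formula to z^2 - 5z - 2 = 0: z = (5 +/- sqrt(33))/2, i.e. z ~= 5.3723 or z ~= -0.3723.

z = -0.3723 or z = 5 or z = 5.3723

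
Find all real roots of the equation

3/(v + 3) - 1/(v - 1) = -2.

v = -4.3723 or v = 1.3723

Multiply both sides by (v + 3)(v - 1):
3(v - 1) - (v + 3) = -2(v + 3)(v - 1).
Expand and collect terms: -2v^2 - 6v + 12 = 0.
By the quadratic formula, v = (6 +/- sqrt(132)) / -4, so v ~= -4.3723 or v ~= 1.3723.
Neither value makes a denominator zero (v != -3, v != 1), so both are valid.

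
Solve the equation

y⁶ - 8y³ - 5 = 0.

Let u = y³. The equation becomes u² - 8u - 5 = 0.
By the quadratic formula, u = 4 + √(21) or u = 4 - √(21).
y³ = 4 + √(21) gives y = ∛(4 + √(21)) ≈ 2.0474.
y³ = 4 - √(21) gives y = -∛(-4 + √(21)) ≈ -0.8352.

y = -0.8352 or y = 2.0474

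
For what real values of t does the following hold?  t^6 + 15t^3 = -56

t = -2 or t = -1.9129

Let u = t^3. The equation becomes u^2 + 15u + 56 = 0.
Factor: (u + 7)(u + 8) = 0, so u = -7 or u = -8.
t^3 = -7 gives t = -(7)^(1/3) ~= -1.9129.
t^3 = -8 gives t = -2.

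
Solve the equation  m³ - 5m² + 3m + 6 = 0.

Possible rational roots are divisors of 6. Testing m = 2 gives 0, so (m - 2) is a factor.
Divide: m³ - 5m² + 3m + 6 = (m - 2)(m² - 3m - 3).
Apply the quadratic formula to m² - 3m - 3 = 0: m = (3 ± √21)/2, i.e. m ≈ 3.7913 or m ≈ -0.7913.

m = -0.7913 or m = 2 or m = 3.7913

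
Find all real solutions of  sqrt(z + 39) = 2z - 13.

Square both sides: z + 39 = (2z - 13)^2.
Expand and rearrange: 4z^2 - 53z + 130 = 0.
Solving gives z = 10 or z = 3.25.
Check each candidate in the original equation:
  z = 10: sqrt(49) = 7, while 2z - 13 = 7 — valid.
  z = 3.25: sqrt(42.25) = 6.5, while 2z - 13 = -6.5 — extraneous.

z = 10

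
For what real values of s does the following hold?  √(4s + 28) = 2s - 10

s = 9

Square both sides: 4s + 28 = (2s - 10)².
Expand and rearrange: 4s² - 44s + 72 = 0.
Solving gives s = 9 or s = 2.
Check each candidate in the original equation:
  s = 9: √(64) = 8, while 2s - 10 = 8 — valid.
  s = 2: √(36) = 6, while 2s - 10 = -6 — extraneous.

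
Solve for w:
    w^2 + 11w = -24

w = -8 or w = -3

Bring every term to one side: w^2 + 11w + 24 = 0.
Factor: (w + 3)(w + 8) = 0.
So w = -3 or w = -8.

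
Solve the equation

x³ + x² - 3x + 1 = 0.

x = -2.4142 or x = 0.4142 or x = 1

Possible rational roots are divisors of 1. Testing x = 1 gives 0, so (x - 1) is a factor.
Divide: x³ + x² - 3x + 1 = (x - 1)(x² + 2x - 1).
Apply the quadratic formula to x² + 2x - 1 = 0: x = (-2 ± √8)/2, i.e. x ≈ 0.4142 or x ≈ -2.4142.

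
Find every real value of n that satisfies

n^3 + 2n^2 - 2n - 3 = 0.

n = -2.3028 or n = -1 or n = 1.3028

Possible rational roots are divisors of -3. Testing n = -1 gives 0, so (n + 1) is a factor.
Divide: n^3 + 2n^2 - 2n - 3 = (n + 1)(n^2 + n - 3).
Apply the quadratic formula to n^2 + n - 3 = 0: n = (-1 +/- sqrt(13))/2, i.e. n ~= 1.3028 or n ~= -2.3028.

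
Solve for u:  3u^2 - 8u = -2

Rearrange to standard form: 3u^2 - 8u + 2 = 0.
Discriminant: (-8)^2 - 4*3*2 = 40.
Quadratic formula: u = (8 +/- sqrt(40)) / 6.
So u = sqrt(10)/3 + 4/3 ~= 2.3874 or u = 4/3 - sqrt(10)/3 ~= 0.2792.

u = 0.2792 or u = 2.3874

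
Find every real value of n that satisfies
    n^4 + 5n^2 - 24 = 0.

n = -1.7321 or n = 1.7321

Let u = n^2. The equation becomes u^2 + 5u - 24 = 0.
Factor: (u - 3)(u + 8) = 0, so u = 3 or u = -8.
n^2 = 3 gives n = +/-sqrt(3) ~= +/-1.7321.
n^2 = -8 < 0 has no real solution.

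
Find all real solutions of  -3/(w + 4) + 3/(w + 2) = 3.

w = -4.7321 or w = -1.2679

Multiply both sides by (w + 4)(w + 2):
-3(w + 2) + 3(w + 4) = 3(w + 4)(w + 2).
Expand and collect terms: 3w² + 18w + 18 = 0.
By the quadratic formula, w = (-18 ± √108) / 6, so w ≈ -1.2679 or w ≈ -4.7321.
Neither value makes a denominator zero (w ≠ -4, w ≠ -2), so both are valid.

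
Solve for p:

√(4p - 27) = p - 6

p = 7 or p = 9

Square both sides: 4p - 27 = (p - 6)².
Expand and rearrange: p² - 16p + 63 = 0.
Solving gives p = 9 or p = 7.
Check each candidate in the original equation:
  p = 9: √(9) = 3, while p - 6 = 3 — valid.
  p = 7: √(1) = 1, while p - 6 = 1 — valid.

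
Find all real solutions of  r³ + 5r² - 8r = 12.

r = -6 or r = -1 or r = 2

Rearrange: r³ + 5r² - 8r - 12 = 0.
Possible rational roots are divisors of -12. Testing r = 2 gives 0, so (r - 2) is a factor.
Divide: r³ + 5r² - 8r - 12 = (r - 2)(r² + 7r + 6).
Factor the quadratic: r = -1 or r = -6.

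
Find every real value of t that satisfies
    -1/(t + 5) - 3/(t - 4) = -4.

Multiply both sides by (t + 5)(t - 4):
-(t - 4) - 3(t + 5) = -4(t + 5)(t - 4).
Expand and collect terms: -4t² + 91 = 0.
By the quadratic formula, t = (0 ± √1456) / -8, so t ≈ -4.7697 or t ≈ 4.7697.
Neither value makes a denominator zero (t ≠ -5, t ≠ 4), so both are valid.

t = -4.7697 or t = 4.7697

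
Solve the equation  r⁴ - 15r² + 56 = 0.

Let u = r². The equation becomes u² - 15u + 56 = 0.
Factor: (u - 8)(u - 7) = 0, so u = 8 or u = 7.
r² = 8 gives r = ±2·√(2) ≈ ±2.8284.
r² = 7 gives r = ±√(7) ≈ ±2.6458.

r = -2.8284 or r = -2.6458 or r = 2.6458 or r = 2.8284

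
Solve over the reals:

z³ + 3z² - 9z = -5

Rearrange: z³ + 3z² - 9z + 5 = 0.
Possible rational roots are divisors of 5. Testing z = -5 gives 0, so (z + 5) is a factor.
Divide: z³ + 3z² - 9z + 5 = (z + 5)(z² - 2z + 1).
The quadratic has the repeated root z = 1.

z = -5 or z = 1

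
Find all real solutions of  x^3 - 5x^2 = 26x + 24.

x = -2 or x = -1.4244 or x = 8.4244

Rearrange: x^3 - 5x^2 - 26x - 24 = 0.
Possible rational roots are divisors of -24. Testing x = -2 gives 0, so (x + 2) is a factor.
Divide: x^3 - 5x^2 - 26x - 24 = (x + 2)(x^2 - 7x - 12).
Apply the quadratic formula to x^2 - 7x - 12 = 0: x = (7 +/- sqrt(97))/2, i.e. x ~= 8.4244 or x ~= -1.4244.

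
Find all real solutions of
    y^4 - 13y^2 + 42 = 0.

Let u = y^2. The equation becomes u^2 - 13u + 42 = 0.
Factor: (u - 6)(u - 7) = 0, so u = 6 or u = 7.
y^2 = 6 gives y = +/-sqrt(6) ~= +/-2.4495.
y^2 = 7 gives y = +/-sqrt(7) ~= +/-2.6458.

y = -2.6458 or y = -2.4495 or y = 2.4495 or y = 2.6458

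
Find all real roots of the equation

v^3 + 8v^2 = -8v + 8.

v = -6.6056 or v = -2 or v = 0.6056

Rearrange: v^3 + 8v^2 + 8v - 8 = 0.
Possible rational roots are divisors of -8. Testing v = -2 gives 0, so (v + 2) is a factor.
Divide: v^3 + 8v^2 + 8v - 8 = (v + 2)(v^2 + 6v - 4).
Apply the quadratic formula to v^2 + 6v - 4 = 0: v = (-6 +/- sqrt(52))/2, i.e. v ~= 0.6056 or v ~= -6.6056.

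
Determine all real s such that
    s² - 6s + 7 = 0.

s = 1.5858 or s = 4.4142

Discriminant: (-6)² − 4·1·7 = 8.
Quadratic formula: s = (6 ± √8) / 2.
So s = √(2) + 3 ≈ 4.4142 or s = 3 - √(2) ≈ 1.5858.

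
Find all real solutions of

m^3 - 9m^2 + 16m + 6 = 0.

Possible rational roots are divisors of 6. Testing m = 3 gives 0, so (m - 3) is a factor.
Divide: m^3 - 9m^2 + 16m + 6 = (m - 3)(m^2 - 6m - 2).
Apply the quadratic formula to m^2 - 6m - 2 = 0: m = (6 +/- sqrt(44))/2, i.e. m ~= 6.3166 or m ~= -0.3166.

m = -0.3166 or m = 3 or m = 6.3166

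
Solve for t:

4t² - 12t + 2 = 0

t = 0.1771 or t = 2.8229

Discriminant: (-12)² − 4·4·2 = 112.
Quadratic formula: t = (12 ± √112) / 8.
So t = √(7)/2 + 3/2 ≈ 2.8229 or t = 3/2 - √(7)/2 ≈ 0.1771.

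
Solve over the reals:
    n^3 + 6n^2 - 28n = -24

Rearrange: n^3 + 6n^2 - 28n + 24 = 0.
Possible rational roots are divisors of 24. Testing n = 2 gives 0, so (n - 2) is a factor.
Divide: n^3 + 6n^2 - 28n + 24 = (n - 2)(n^2 + 8n - 12).
Apply the quadratic formula to n^2 + 8n - 12 = 0: n = (-8 +/- sqrt(112))/2, i.e. n ~= 1.2915 or n ~= -9.2915.

n = -9.2915 or n = 1.2915 or n = 2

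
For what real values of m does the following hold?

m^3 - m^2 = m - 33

Rearrange: m^3 - m^2 - m + 33 = 0.
Possible rational roots are divisors of 33. Testing m = -3 gives 0, so (m + 3) is a factor.
Divide: m^3 - m^2 - m + 33 = (m + 3)(m^2 - 4m + 11).
The quadratic m^2 - 4m + 11 has discriminant -28 < 0, so no further real roots.

m = -3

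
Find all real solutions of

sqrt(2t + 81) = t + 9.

Square both sides: 2t + 81 = (t + 9)^2.
Expand and rearrange: t^2 + 16t = 0.
Solving gives t = 0 or t = -16.
Check each candidate in the original equation:
  t = 0: sqrt(81) = 9, while t + 9 = 9 — valid.
  t = -16: sqrt(49) = 7, while t + 9 = -7 — extraneous.

t = 0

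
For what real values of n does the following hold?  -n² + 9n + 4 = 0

n = -0.4244 or n = 9.4244

Discriminant: (9)² − 4·(-1)·4 = 97.
Quadratic formula: n = (-9 ± √97) / (-2).
So n = 9/2 - √(97)/2 ≈ -0.4244 or n = 9/2 + √(97)/2 ≈ 9.4244.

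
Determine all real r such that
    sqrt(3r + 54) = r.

r = 9

Square both sides: 3r + 54 = (r)^2.
Expand and rearrange: r^2 - 3r - 54 = 0.
Solving gives r = 9 or r = -6.
Check each candidate in the original equation:
  r = 9: sqrt(81) = 9, while r = 9 — valid.
  r = -6: sqrt(36) = 6, while r = -6 — extraneous.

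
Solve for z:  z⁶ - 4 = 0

z = -1.2599 or z = 1.2599

Let u = z³. The equation becomes u² - 4 = 0.
Factor: (u - 2)(u + 2) = 0, so u = 2 or u = -2.
z³ = 2 gives z = ∛(2) ≈ 1.2599.
z³ = -2 gives z = -∛(2) ≈ -1.2599.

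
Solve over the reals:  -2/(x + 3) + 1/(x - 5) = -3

Multiply both sides by (x + 3)(x - 5):
-2(x - 5) + (x + 3) = -3(x + 3)(x - 5).
Expand and collect terms: -3x^2 + 7x + 32 = 0.
By the quadratic formula, x = (-7 +/- sqrt(433)) / -6, so x ~= -2.3014 or x ~= 4.6348.
Neither value makes a denominator zero (x != -3, x != 5), so both are valid.

x = -2.3014 or x = 4.6348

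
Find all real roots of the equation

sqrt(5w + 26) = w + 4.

Square both sides: 5w + 26 = (w + 4)^2.
Expand and rearrange: w^2 + 3w - 10 = 0.
Solving gives w = 2 or w = -5.
Check each candidate in the original equation:
  w = 2: sqrt(36) = 6, while w + 4 = 6 — valid.
  w = -5: sqrt(1) = 1, while w + 4 = -1 — extraneous.

w = 2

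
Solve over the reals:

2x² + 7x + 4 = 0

x = -2.7808 or x = -0.7192

Discriminant: (7)² − 4·2·4 = 17.
Quadratic formula: x = (-7 ± √17) / 4.
So x = -7/4 + √(17)/4 ≈ -0.7192 or x = -7/4 - √(17)/4 ≈ -2.7808.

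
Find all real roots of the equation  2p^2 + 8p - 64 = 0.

Factor: 2(p + 8)(p - 4) = 0.
So p = -8 or p = 4.

p = -8 or p = 4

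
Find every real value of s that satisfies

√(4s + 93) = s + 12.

s = -3

Square both sides: 4s + 93 = (s + 12)².
Expand and rearrange: s² + 20s + 51 = 0.
Solving gives s = -3 or s = -17.
Check each candidate in the original equation:
  s = -3: √(81) = 9, while s + 12 = 9 — valid.
  s = -17: √(25) = 5, while s + 12 = -5 — extraneous.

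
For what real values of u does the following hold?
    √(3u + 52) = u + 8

u = -1

Square both sides: 3u + 52 = (u + 8)².
Expand and rearrange: u² + 13u + 12 = 0.
Solving gives u = -1 or u = -12.
Check each candidate in the original equation:
  u = -1: √(49) = 7, while u + 8 = 7 — valid.
  u = -12: √(16) = 4, while u + 8 = -4 — extraneous.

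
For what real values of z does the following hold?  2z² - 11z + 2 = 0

Discriminant: (-11)² − 4·2·2 = 105.
Quadratic formula: z = (11 ± √105) / 4.
So z = √(105)/4 + 11/4 ≈ 5.3117 or z = 11/4 - √(105)/4 ≈ 0.1883.

z = 0.1883 or z = 5.3117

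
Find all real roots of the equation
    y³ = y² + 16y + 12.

y = -3 or y = -0.8284 or y = 4.8284

Rearrange: y³ - y² - 16y - 12 = 0.
Possible rational roots are divisors of -12. Testing y = -3 gives 0, so (y + 3) is a factor.
Divide: y³ - y² - 16y - 12 = (y + 3)(y² - 4y - 4).
Apply the quadratic formula to y² - 4y - 4 = 0: y = (4 ± √32)/2, i.e. y ≈ 4.8284 or y ≈ -0.8284.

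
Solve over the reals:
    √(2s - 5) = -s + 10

Square both sides: 2s - 5 = (-s + 10)².
Expand and rearrange: s² - 22s + 105 = 0.
Solving gives s = 15 or s = 7.
Check each candidate in the original equation:
  s = 15: √(25) = 5, while -s + 10 = -5 — extraneous.
  s = 7: √(9) = 3, while -s + 10 = 3 — valid.

s = 7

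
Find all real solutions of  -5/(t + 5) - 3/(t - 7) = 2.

Multiply both sides by (t + 5)(t - 7):
-5(t - 7) - 3(t + 5) = 2(t + 5)(t - 7).
Expand and collect terms: 2t² + 4t - 90 = 0.
By the quadratic formula, t = (-4 ± √736) / 4, so t ≈ 5.7823 or t ≈ -7.7823.
Neither value makes a denominator zero (t ≠ -5, t ≠ 7), so both are valid.

t = -7.7823 or t = 5.7823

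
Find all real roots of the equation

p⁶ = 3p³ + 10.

Let u = p³. The equation becomes u² - 3u - 10 = 0.
Factor: (u + 2)(u - 5) = 0, so u = -2 or u = 5.
p³ = -2 gives p = -∛(2) ≈ -1.2599.
p³ = 5 gives p = ∛(5) ≈ 1.71.

p = -1.2599 or p = 1.71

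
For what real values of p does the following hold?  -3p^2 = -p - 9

Rearrange to standard form: -3p^2 + p + 9 = 0.
Discriminant: (1)^2 - 4*(-3)*9 = 109.
Quadratic formula: p = (-1 +/- sqrt(109)) / (-6).
So p = 1/6 - sqrt(109)/6 ~= -1.5734 or p = 1/6 + sqrt(109)/6 ~= 1.9067.

p = -1.5734 or p = 1.9067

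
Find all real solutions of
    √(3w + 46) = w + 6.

w = 1

Square both sides: 3w + 46 = (w + 6)².
Expand and rearrange: w² + 9w - 10 = 0.
Solving gives w = 1 or w = -10.
Check each candidate in the original equation:
  w = 1: √(49) = 7, while w + 6 = 7 — valid.
  w = -10: √(16) = 4, while w + 6 = -4 — extraneous.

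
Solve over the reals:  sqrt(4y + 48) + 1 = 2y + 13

Isolate the radical: sqrt(4y + 48) = 2y + 12.
Square both sides: 4y + 48 = (2y + 12)^2.
Expand and rearrange: 4y^2 + 44y + 96 = 0.
Solving gives y = -3 or y = -8.
Check each candidate in the original equation:
  y = -3: sqrt(36) = 6, while 2y + 12 = 6 — valid.
  y = -8: sqrt(16) = 4, while 2y + 12 = -4 — extraneous.

y = -3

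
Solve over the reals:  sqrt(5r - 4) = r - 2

Square both sides: 5r - 4 = (r - 2)^2.
Expand and rearrange: r^2 - 9r + 8 = 0.
Solving gives r = 8 or r = 1.
Check each candidate in the original equation:
  r = 8: sqrt(36) = 6, while r - 2 = 6 — valid.
  r = 1: sqrt(1) = 1, while r - 2 = -1 — extraneous.

r = 8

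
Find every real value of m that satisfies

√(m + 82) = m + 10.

m = -1

Square both sides: m + 82 = (m + 10)².
Expand and rearrange: m² + 19m + 18 = 0.
Solving gives m = -1 or m = -18.
Check each candidate in the original equation:
  m = -1: √(81) = 9, while m + 10 = 9 — valid.
  m = -18: √(64) = 8, while m + 10 = -8 — extraneous.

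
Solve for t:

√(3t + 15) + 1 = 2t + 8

t = -2

Isolate the radical: √(3t + 15) = 2t + 7.
Square both sides: 3t + 15 = (2t + 7)².
Expand and rearrange: 4t² + 25t + 34 = 0.
Solving gives t = -2 or t = -4.25.
Check each candidate in the original equation:
  t = -2: √(9) = 3, while 2t + 7 = 3 — valid.
  t = -4.25: √(2.25) = 1.5, while 2t + 7 = -1.5 — extraneous.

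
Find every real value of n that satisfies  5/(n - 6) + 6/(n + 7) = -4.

n = -8.64 or n = 4.89

Multiply both sides by (n - 6)(n + 7):
5(n + 7) + 6(n - 6) = -4(n - 6)(n + 7).
Expand and collect terms: -4n^2 - 15n + 169 = 0.
By the quadratic formula, n = (15 +/- sqrt(2929)) / -8, so n ~= -8.64 or n ~= 4.89.
Neither value makes a denominator zero (n != 6, n != -7), so both are valid.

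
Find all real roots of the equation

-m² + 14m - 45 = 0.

Factor: -1(m - 5)(m - 9) = 0.
So m = 5 or m = 9.

m = 5 or m = 9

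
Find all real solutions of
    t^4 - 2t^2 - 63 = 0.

t = -3 or t = 3

Let u = t^2. The equation becomes u^2 - 2u - 63 = 0.
Factor: (u - 9)(u + 7) = 0, so u = 9 or u = -7.
t^2 = 9 gives t = +/-3.
t^2 = -7 < 0 has no real solution.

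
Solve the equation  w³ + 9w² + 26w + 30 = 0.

Possible rational roots are divisors of 30. Testing w = -5 gives 0, so (w + 5) is a factor.
Divide: w³ + 9w² + 26w + 30 = (w + 5)(w² + 4w + 6).
The quadratic w² + 4w + 6 has discriminant -8 < 0, so no further real roots.

w = -5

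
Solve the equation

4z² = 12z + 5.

Rearrange to standard form: 4z² - 12z - 5 = 0.
Discriminant: (-12)² − 4·4·(-5) = 224.
Quadratic formula: z = (12 ± √224) / 8.
So z = 3/2 + √(14)/2 ≈ 3.3708 or z = 3/2 - √(14)/2 ≈ -0.3708.

z = -0.3708 or z = 3.3708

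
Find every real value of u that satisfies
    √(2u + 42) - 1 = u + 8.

u = -3

Isolate the radical: √(2u + 42) = u + 9.
Square both sides: 2u + 42 = (u + 9)².
Expand and rearrange: u² + 16u + 39 = 0.
Solving gives u = -3 or u = -13.
Check each candidate in the original equation:
  u = -3: √(36) = 6, while u + 9 = 6 — valid.
  u = -13: √(16) = 4, while u + 9 = -4 — extraneous.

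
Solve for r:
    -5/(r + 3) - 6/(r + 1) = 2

Multiply both sides by (r + 3)(r + 1):
-5(r + 1) - 6(r + 3) = 2(r + 3)(r + 1).
Expand and collect terms: 2r^2 + 19r + 29 = 0.
By the quadratic formula, r = (-19 +/- sqrt(129)) / 4, so r ~= -1.9105 or r ~= -7.5895.
Neither value makes a denominator zero (r != -3, r != -1), so both are valid.

r = -7.5895 or r = -1.9105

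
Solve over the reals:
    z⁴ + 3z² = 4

Let u = z². The equation becomes u² + 3u - 4 = 0.
Factor: (u - 1)(u + 4) = 0, so u = 1 or u = -4.
z² = 1 gives z = ±1.
z² = -4 < 0 has no real solution.

z = -1 or z = 1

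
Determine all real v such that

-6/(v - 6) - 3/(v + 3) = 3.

Multiply both sides by (v - 6)(v + 3):
-6(v + 3) - 3(v - 6) = 3(v - 6)(v + 3).
Expand and collect terms: 3v^2 - 54 = 0.
By the quadratic formula, v = (0 +/- sqrt(648)) / 6, so v ~= 4.2426 or v ~= -4.2426.
Neither value makes a denominator zero (v != 6, v != -3), so both are valid.

v = -4.2426 or v = 4.2426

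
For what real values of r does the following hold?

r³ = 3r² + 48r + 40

Rearrange: r³ - 3r² - 48r - 40 = 0.
Possible rational roots are divisors of -40. Testing r = -5 gives 0, so (r + 5) is a factor.
Divide: r³ - 3r² - 48r - 40 = (r + 5)(r² - 8r - 8).
Apply the quadratic formula to r² - 8r - 8 = 0: r = (8 ± √96)/2, i.e. r ≈ 8.899 or r ≈ -0.899.

r = -5 or r = -0.899 or r = 8.899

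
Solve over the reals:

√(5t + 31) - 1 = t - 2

t = 10

Isolate the radical: √(5t + 31) = t - 1.
Square both sides: 5t + 31 = (t - 1)².
Expand and rearrange: t² - 7t - 30 = 0.
Solving gives t = 10 or t = -3.
Check each candidate in the original equation:
  t = 10: √(81) = 9, while t - 1 = 9 — valid.
  t = -3: √(16) = 4, while t - 1 = -4 — extraneous.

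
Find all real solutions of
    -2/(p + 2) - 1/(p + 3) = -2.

Multiply both sides by (p + 2)(p + 3):
-2(p + 3) - (p + 2) = -2(p + 2)(p + 3).
Expand and collect terms: -2p² - 7p - 4 = 0.
By the quadratic formula, p = (7 ± √17) / -4, so p ≈ -2.7808 or p ≈ -0.7192.
Neither value makes a denominator zero (p ≠ -2, p ≠ -3), so both are valid.

p = -2.7808 or p = -0.7192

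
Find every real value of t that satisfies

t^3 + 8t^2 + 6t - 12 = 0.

Possible rational roots are divisors of -12. Testing t = -2 gives 0, so (t + 2) is a factor.
Divide: t^3 + 8t^2 + 6t - 12 = (t + 2)(t^2 + 6t - 6).
Apply the quadratic formula to t^2 + 6t - 6 = 0: t = (-6 +/- sqrt(60))/2, i.e. t ~= 0.873 or t ~= -6.873.

t = -6.873 or t = -2 or t = 0.873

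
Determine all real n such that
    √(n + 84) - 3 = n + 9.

Isolate the radical: √(n + 84) = n + 12.
Square both sides: n + 84 = (n + 12)².
Expand and rearrange: n² + 23n + 60 = 0.
Solving gives n = -3 or n = -20.
Check each candidate in the original equation:
  n = -3: √(81) = 9, while n + 12 = 9 — valid.
  n = -20: √(64) = 8, while n + 12 = -8 — extraneous.

n = -3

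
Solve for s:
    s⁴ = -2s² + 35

Let u = s². The equation becomes u² + 2u - 35 = 0.
Factor: (u - 5)(u + 7) = 0, so u = 5 or u = -7.
s² = 5 gives s = ±√(5) ≈ ±2.2361.
s² = -7 < 0 has no real solution.

s = -2.2361 or s = 2.2361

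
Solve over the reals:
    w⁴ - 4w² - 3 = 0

w = -2.1554 or w = 2.1554

Let u = w². The equation becomes u² - 4u - 3 = 0.
By the quadratic formula, u = 2 + √(7) or u = 2 - √(7).
w² = 2 + √(7) gives w = ±√(2 + √(7)) ≈ ±2.1554.
w² = 2 - √(7) < 0 has no real solution.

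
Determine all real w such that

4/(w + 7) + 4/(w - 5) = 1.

Multiply both sides by (w + 7)(w - 5):
4(w - 5) + 4(w + 7) = (w + 7)(w - 5).
Expand and collect terms: w² - 6w - 43 = 0.
By the quadratic formula, w = (6 ± √208) / 2, so w ≈ 10.2111 or w ≈ -4.2111.
Neither value makes a denominator zero (w ≠ -7, w ≠ 5), so both are valid.

w = -4.2111 or w = 10.2111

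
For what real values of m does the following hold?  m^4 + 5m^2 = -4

No real solutions.

Let u = m^2. The equation becomes u^2 + 5u + 4 = 0.
Factor: (u + 4)(u + 1) = 0, so u = -4 or u = -1.
m^2 = -4 < 0 has no real solution.
m^2 = -1 < 0 has no real solution.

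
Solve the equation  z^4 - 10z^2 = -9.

Let u = z^2. The equation becomes u^2 - 10u + 9 = 0.
Factor: (u - 9)(u - 1) = 0, so u = 9 or u = 1.
z^2 = 9 gives z = +/-3.
z^2 = 1 gives z = +/-1.

z = -3 or z = -1 or z = 1 or z = 3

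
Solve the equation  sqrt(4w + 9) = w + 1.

w = 4

Square both sides: 4w + 9 = (w + 1)^2.
Expand and rearrange: w^2 - 2w - 8 = 0.
Solving gives w = 4 or w = -2.
Check each candidate in the original equation:
  w = 4: sqrt(25) = 5, while w + 1 = 5 — valid.
  w = -2: sqrt(1) = 1, while w + 1 = -1 — extraneous.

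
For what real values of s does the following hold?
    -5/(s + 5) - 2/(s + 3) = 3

Multiply both sides by (s + 5)(s + 3):
-5(s + 3) - 2(s + 5) = 3(s + 5)(s + 3).
Expand and collect terms: 3s² + 31s + 70 = 0.
Factor or apply the quadratic formula: s = -3.3333 or s = -7.
Neither value makes a denominator zero (s ≠ -5, s ≠ -3), so both are valid.

s = -7 or s = -3.3333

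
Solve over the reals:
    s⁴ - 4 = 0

s = -1.4142 or s = 1.4142

Let u = s². The equation becomes u² - 4 = 0.
Factor: (u + 2)(u - 2) = 0, so u = -2 or u = 2.
s² = -2 < 0 has no real solution.
s² = 2 gives s = ±√(2) ≈ ±1.4142.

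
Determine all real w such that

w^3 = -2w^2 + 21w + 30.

Rearrange: w^3 + 2w^2 - 21w - 30 = 0.
Possible rational roots are divisors of -30. Testing w = -5 gives 0, so (w + 5) is a factor.
Divide: w^3 + 2w^2 - 21w - 30 = (w + 5)(w^2 - 3w - 6).
Apply the quadratic formula to w^2 - 3w - 6 = 0: w = (3 +/- sqrt(33))/2, i.e. w ~= 4.3723 or w ~= -1.3723.

w = -5 or w = -1.3723 or w = 4.3723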